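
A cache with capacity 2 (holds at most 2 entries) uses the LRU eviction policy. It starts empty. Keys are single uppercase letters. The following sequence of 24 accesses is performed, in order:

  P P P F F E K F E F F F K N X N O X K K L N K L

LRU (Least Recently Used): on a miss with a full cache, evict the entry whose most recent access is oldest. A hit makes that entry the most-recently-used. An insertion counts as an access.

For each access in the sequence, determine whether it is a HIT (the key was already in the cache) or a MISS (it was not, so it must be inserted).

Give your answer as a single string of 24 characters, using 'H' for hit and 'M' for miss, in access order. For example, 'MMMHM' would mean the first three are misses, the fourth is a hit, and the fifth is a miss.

Answer: MHHMHMMMMHHHMMMHMMMHMMMM

Derivation:
LRU simulation (capacity=2):
  1. access P: MISS. Cache (LRU->MRU): [P]
  2. access P: HIT. Cache (LRU->MRU): [P]
  3. access P: HIT. Cache (LRU->MRU): [P]
  4. access F: MISS. Cache (LRU->MRU): [P F]
  5. access F: HIT. Cache (LRU->MRU): [P F]
  6. access E: MISS, evict P. Cache (LRU->MRU): [F E]
  7. access K: MISS, evict F. Cache (LRU->MRU): [E K]
  8. access F: MISS, evict E. Cache (LRU->MRU): [K F]
  9. access E: MISS, evict K. Cache (LRU->MRU): [F E]
  10. access F: HIT. Cache (LRU->MRU): [E F]
  11. access F: HIT. Cache (LRU->MRU): [E F]
  12. access F: HIT. Cache (LRU->MRU): [E F]
  13. access K: MISS, evict E. Cache (LRU->MRU): [F K]
  14. access N: MISS, evict F. Cache (LRU->MRU): [K N]
  15. access X: MISS, evict K. Cache (LRU->MRU): [N X]
  16. access N: HIT. Cache (LRU->MRU): [X N]
  17. access O: MISS, evict X. Cache (LRU->MRU): [N O]
  18. access X: MISS, evict N. Cache (LRU->MRU): [O X]
  19. access K: MISS, evict O. Cache (LRU->MRU): [X K]
  20. access K: HIT. Cache (LRU->MRU): [X K]
  21. access L: MISS, evict X. Cache (LRU->MRU): [K L]
  22. access N: MISS, evict K. Cache (LRU->MRU): [L N]
  23. access K: MISS, evict L. Cache (LRU->MRU): [N K]
  24. access L: MISS, evict N. Cache (LRU->MRU): [K L]
Total: 8 hits, 16 misses, 14 evictions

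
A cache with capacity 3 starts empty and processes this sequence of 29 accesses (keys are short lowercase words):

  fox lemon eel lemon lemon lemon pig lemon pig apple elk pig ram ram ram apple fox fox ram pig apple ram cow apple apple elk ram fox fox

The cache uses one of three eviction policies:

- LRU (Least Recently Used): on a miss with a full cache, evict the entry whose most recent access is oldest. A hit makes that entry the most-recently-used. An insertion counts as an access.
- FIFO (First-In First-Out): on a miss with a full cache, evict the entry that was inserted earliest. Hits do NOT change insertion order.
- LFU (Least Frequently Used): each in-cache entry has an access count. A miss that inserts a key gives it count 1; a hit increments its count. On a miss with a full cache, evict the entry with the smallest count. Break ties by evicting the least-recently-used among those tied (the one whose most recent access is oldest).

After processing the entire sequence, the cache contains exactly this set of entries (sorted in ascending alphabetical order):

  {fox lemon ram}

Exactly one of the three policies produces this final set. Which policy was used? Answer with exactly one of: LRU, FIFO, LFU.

Answer: LFU

Derivation:
Simulating under each policy and comparing final sets:
  LRU: final set = {elk fox ram} -> differs
  FIFO: final set = {cow elk fox} -> differs
  LFU: final set = {fox lemon ram} -> MATCHES target
Only LFU produces the target set.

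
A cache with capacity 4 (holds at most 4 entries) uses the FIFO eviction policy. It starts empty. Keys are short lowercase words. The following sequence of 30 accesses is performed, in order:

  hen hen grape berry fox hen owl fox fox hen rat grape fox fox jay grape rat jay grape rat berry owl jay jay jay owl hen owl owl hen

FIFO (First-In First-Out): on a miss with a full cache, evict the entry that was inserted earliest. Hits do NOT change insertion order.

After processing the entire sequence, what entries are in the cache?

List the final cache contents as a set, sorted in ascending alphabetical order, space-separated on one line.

Answer: berry hen jay owl

Derivation:
FIFO simulation (capacity=4):
  1. access hen: MISS. Cache (old->new): [hen]
  2. access hen: HIT. Cache (old->new): [hen]
  3. access grape: MISS. Cache (old->new): [hen grape]
  4. access berry: MISS. Cache (old->new): [hen grape berry]
  5. access fox: MISS. Cache (old->new): [hen grape berry fox]
  6. access hen: HIT. Cache (old->new): [hen grape berry fox]
  7. access owl: MISS, evict hen. Cache (old->new): [grape berry fox owl]
  8. access fox: HIT. Cache (old->new): [grape berry fox owl]
  9. access fox: HIT. Cache (old->new): [grape berry fox owl]
  10. access hen: MISS, evict grape. Cache (old->new): [berry fox owl hen]
  11. access rat: MISS, evict berry. Cache (old->new): [fox owl hen rat]
  12. access grape: MISS, evict fox. Cache (old->new): [owl hen rat grape]
  13. access fox: MISS, evict owl. Cache (old->new): [hen rat grape fox]
  14. access fox: HIT. Cache (old->new): [hen rat grape fox]
  15. access jay: MISS, evict hen. Cache (old->new): [rat grape fox jay]
  16. access grape: HIT. Cache (old->new): [rat grape fox jay]
  17. access rat: HIT. Cache (old->new): [rat grape fox jay]
  18. access jay: HIT. Cache (old->new): [rat grape fox jay]
  19. access grape: HIT. Cache (old->new): [rat grape fox jay]
  20. access rat: HIT. Cache (old->new): [rat grape fox jay]
  21. access berry: MISS, evict rat. Cache (old->new): [grape fox jay berry]
  22. access owl: MISS, evict grape. Cache (old->new): [fox jay berry owl]
  23. access jay: HIT. Cache (old->new): [fox jay berry owl]
  24. access jay: HIT. Cache (old->new): [fox jay berry owl]
  25. access jay: HIT. Cache (old->new): [fox jay berry owl]
  26. access owl: HIT. Cache (old->new): [fox jay berry owl]
  27. access hen: MISS, evict fox. Cache (old->new): [jay berry owl hen]
  28. access owl: HIT. Cache (old->new): [jay berry owl hen]
  29. access owl: HIT. Cache (old->new): [jay berry owl hen]
  30. access hen: HIT. Cache (old->new): [jay berry owl hen]
Total: 17 hits, 13 misses, 9 evictions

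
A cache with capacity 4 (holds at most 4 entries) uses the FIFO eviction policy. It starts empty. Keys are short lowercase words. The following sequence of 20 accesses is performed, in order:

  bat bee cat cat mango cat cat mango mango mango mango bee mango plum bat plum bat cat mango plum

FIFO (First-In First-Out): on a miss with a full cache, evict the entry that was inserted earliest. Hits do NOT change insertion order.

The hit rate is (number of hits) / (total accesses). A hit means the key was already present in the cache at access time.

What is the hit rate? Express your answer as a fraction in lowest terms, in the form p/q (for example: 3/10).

Answer: 7/10

Derivation:
FIFO simulation (capacity=4):
  1. access bat: MISS. Cache (old->new): [bat]
  2. access bee: MISS. Cache (old->new): [bat bee]
  3. access cat: MISS. Cache (old->new): [bat bee cat]
  4. access cat: HIT. Cache (old->new): [bat bee cat]
  5. access mango: MISS. Cache (old->new): [bat bee cat mango]
  6. access cat: HIT. Cache (old->new): [bat bee cat mango]
  7. access cat: HIT. Cache (old->new): [bat bee cat mango]
  8. access mango: HIT. Cache (old->new): [bat bee cat mango]
  9. access mango: HIT. Cache (old->new): [bat bee cat mango]
  10. access mango: HIT. Cache (old->new): [bat bee cat mango]
  11. access mango: HIT. Cache (old->new): [bat bee cat mango]
  12. access bee: HIT. Cache (old->new): [bat bee cat mango]
  13. access mango: HIT. Cache (old->new): [bat bee cat mango]
  14. access plum: MISS, evict bat. Cache (old->new): [bee cat mango plum]
  15. access bat: MISS, evict bee. Cache (old->new): [cat mango plum bat]
  16. access plum: HIT. Cache (old->new): [cat mango plum bat]
  17. access bat: HIT. Cache (old->new): [cat mango plum bat]
  18. access cat: HIT. Cache (old->new): [cat mango plum bat]
  19. access mango: HIT. Cache (old->new): [cat mango plum bat]
  20. access plum: HIT. Cache (old->new): [cat mango plum bat]
Total: 14 hits, 6 misses, 2 evictions

Hit rate = 14/20 = 7/10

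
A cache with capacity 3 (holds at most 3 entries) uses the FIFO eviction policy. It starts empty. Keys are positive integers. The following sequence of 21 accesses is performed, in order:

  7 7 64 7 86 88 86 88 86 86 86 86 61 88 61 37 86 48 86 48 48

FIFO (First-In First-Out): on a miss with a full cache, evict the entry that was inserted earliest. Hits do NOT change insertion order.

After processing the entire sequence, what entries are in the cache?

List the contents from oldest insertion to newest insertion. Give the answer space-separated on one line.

Answer: 37 86 48

Derivation:
FIFO simulation (capacity=3):
  1. access 7: MISS. Cache (old->new): [7]
  2. access 7: HIT. Cache (old->new): [7]
  3. access 64: MISS. Cache (old->new): [7 64]
  4. access 7: HIT. Cache (old->new): [7 64]
  5. access 86: MISS. Cache (old->new): [7 64 86]
  6. access 88: MISS, evict 7. Cache (old->new): [64 86 88]
  7. access 86: HIT. Cache (old->new): [64 86 88]
  8. access 88: HIT. Cache (old->new): [64 86 88]
  9. access 86: HIT. Cache (old->new): [64 86 88]
  10. access 86: HIT. Cache (old->new): [64 86 88]
  11. access 86: HIT. Cache (old->new): [64 86 88]
  12. access 86: HIT. Cache (old->new): [64 86 88]
  13. access 61: MISS, evict 64. Cache (old->new): [86 88 61]
  14. access 88: HIT. Cache (old->new): [86 88 61]
  15. access 61: HIT. Cache (old->new): [86 88 61]
  16. access 37: MISS, evict 86. Cache (old->new): [88 61 37]
  17. access 86: MISS, evict 88. Cache (old->new): [61 37 86]
  18. access 48: MISS, evict 61. Cache (old->new): [37 86 48]
  19. access 86: HIT. Cache (old->new): [37 86 48]
  20. access 48: HIT. Cache (old->new): [37 86 48]
  21. access 48: HIT. Cache (old->new): [37 86 48]
Total: 13 hits, 8 misses, 5 evictions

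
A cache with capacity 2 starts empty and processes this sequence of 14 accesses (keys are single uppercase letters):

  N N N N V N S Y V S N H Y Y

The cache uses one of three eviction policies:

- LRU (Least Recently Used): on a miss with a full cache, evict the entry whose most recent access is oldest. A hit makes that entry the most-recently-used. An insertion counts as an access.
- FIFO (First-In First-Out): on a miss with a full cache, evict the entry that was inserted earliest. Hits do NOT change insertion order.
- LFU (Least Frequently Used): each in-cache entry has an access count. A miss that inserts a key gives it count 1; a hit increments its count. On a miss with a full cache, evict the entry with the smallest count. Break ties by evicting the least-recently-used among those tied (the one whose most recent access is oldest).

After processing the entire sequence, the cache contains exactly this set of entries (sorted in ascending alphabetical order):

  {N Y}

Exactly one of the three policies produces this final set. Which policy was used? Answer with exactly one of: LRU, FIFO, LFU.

Answer: LFU

Derivation:
Simulating under each policy and comparing final sets:
  LRU: final set = {H Y} -> differs
  FIFO: final set = {H Y} -> differs
  LFU: final set = {N Y} -> MATCHES target
Only LFU produces the target set.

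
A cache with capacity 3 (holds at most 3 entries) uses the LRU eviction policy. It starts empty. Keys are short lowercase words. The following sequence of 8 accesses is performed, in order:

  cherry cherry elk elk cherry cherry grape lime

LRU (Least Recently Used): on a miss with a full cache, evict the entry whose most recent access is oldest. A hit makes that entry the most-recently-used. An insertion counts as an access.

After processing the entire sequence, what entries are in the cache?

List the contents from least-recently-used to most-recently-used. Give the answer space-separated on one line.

Answer: cherry grape lime

Derivation:
LRU simulation (capacity=3):
  1. access cherry: MISS. Cache (LRU->MRU): [cherry]
  2. access cherry: HIT. Cache (LRU->MRU): [cherry]
  3. access elk: MISS. Cache (LRU->MRU): [cherry elk]
  4. access elk: HIT. Cache (LRU->MRU): [cherry elk]
  5. access cherry: HIT. Cache (LRU->MRU): [elk cherry]
  6. access cherry: HIT. Cache (LRU->MRU): [elk cherry]
  7. access grape: MISS. Cache (LRU->MRU): [elk cherry grape]
  8. access lime: MISS, evict elk. Cache (LRU->MRU): [cherry grape lime]
Total: 4 hits, 4 misses, 1 evictions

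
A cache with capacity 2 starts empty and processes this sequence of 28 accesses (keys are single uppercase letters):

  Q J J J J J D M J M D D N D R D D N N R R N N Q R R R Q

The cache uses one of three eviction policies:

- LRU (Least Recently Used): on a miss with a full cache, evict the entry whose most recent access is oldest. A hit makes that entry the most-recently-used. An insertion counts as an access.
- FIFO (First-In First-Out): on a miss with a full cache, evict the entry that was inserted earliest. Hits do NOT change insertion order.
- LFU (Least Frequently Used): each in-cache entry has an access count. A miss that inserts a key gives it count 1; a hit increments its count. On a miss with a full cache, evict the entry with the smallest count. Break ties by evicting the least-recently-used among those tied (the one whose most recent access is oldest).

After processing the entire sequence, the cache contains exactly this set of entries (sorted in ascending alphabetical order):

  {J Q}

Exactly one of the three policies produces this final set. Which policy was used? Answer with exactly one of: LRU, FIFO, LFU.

Simulating under each policy and comparing final sets:
  LRU: final set = {Q R} -> differs
  FIFO: final set = {Q R} -> differs
  LFU: final set = {J Q} -> MATCHES target
Only LFU produces the target set.

Answer: LFU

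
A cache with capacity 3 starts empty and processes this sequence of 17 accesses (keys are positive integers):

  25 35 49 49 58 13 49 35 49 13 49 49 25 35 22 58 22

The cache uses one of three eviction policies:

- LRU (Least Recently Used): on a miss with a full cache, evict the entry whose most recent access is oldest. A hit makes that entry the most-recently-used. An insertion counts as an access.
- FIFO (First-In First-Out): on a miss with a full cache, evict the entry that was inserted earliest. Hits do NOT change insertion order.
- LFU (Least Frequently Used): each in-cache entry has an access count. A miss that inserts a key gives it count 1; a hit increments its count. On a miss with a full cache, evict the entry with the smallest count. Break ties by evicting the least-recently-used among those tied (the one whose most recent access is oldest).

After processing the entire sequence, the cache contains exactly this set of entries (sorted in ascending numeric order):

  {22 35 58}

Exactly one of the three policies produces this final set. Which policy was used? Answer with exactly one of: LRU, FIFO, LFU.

Simulating under each policy and comparing final sets:
  LRU: final set = {22 35 58} -> MATCHES target
  FIFO: final set = {22 25 58} -> differs
  LFU: final set = {13 22 49} -> differs
Only LRU produces the target set.

Answer: LRU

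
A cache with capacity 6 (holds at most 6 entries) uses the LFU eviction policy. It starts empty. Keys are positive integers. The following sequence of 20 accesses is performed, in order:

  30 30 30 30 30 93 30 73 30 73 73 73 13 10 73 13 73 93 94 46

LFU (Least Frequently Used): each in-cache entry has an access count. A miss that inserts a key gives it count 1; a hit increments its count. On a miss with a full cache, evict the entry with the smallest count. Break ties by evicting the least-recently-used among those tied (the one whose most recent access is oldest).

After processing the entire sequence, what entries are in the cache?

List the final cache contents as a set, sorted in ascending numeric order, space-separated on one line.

LFU simulation (capacity=6):
  1. access 30: MISS. Cache: [30(c=1)]
  2. access 30: HIT, count now 2. Cache: [30(c=2)]
  3. access 30: HIT, count now 3. Cache: [30(c=3)]
  4. access 30: HIT, count now 4. Cache: [30(c=4)]
  5. access 30: HIT, count now 5. Cache: [30(c=5)]
  6. access 93: MISS. Cache: [93(c=1) 30(c=5)]
  7. access 30: HIT, count now 6. Cache: [93(c=1) 30(c=6)]
  8. access 73: MISS. Cache: [93(c=1) 73(c=1) 30(c=6)]
  9. access 30: HIT, count now 7. Cache: [93(c=1) 73(c=1) 30(c=7)]
  10. access 73: HIT, count now 2. Cache: [93(c=1) 73(c=2) 30(c=7)]
  11. access 73: HIT, count now 3. Cache: [93(c=1) 73(c=3) 30(c=7)]
  12. access 73: HIT, count now 4. Cache: [93(c=1) 73(c=4) 30(c=7)]
  13. access 13: MISS. Cache: [93(c=1) 13(c=1) 73(c=4) 30(c=7)]
  14. access 10: MISS. Cache: [93(c=1) 13(c=1) 10(c=1) 73(c=4) 30(c=7)]
  15. access 73: HIT, count now 5. Cache: [93(c=1) 13(c=1) 10(c=1) 73(c=5) 30(c=7)]
  16. access 13: HIT, count now 2. Cache: [93(c=1) 10(c=1) 13(c=2) 73(c=5) 30(c=7)]
  17. access 73: HIT, count now 6. Cache: [93(c=1) 10(c=1) 13(c=2) 73(c=6) 30(c=7)]
  18. access 93: HIT, count now 2. Cache: [10(c=1) 13(c=2) 93(c=2) 73(c=6) 30(c=7)]
  19. access 94: MISS. Cache: [10(c=1) 94(c=1) 13(c=2) 93(c=2) 73(c=6) 30(c=7)]
  20. access 46: MISS, evict 10(c=1). Cache: [94(c=1) 46(c=1) 13(c=2) 93(c=2) 73(c=6) 30(c=7)]
Total: 13 hits, 7 misses, 1 evictions

Answer: 13 30 46 73 93 94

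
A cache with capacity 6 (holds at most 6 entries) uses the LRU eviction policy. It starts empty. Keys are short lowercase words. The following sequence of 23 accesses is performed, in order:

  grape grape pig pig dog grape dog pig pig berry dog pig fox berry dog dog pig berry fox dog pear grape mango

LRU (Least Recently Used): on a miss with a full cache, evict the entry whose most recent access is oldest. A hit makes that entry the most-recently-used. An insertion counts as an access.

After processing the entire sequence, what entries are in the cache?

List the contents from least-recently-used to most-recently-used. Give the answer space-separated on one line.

LRU simulation (capacity=6):
  1. access grape: MISS. Cache (LRU->MRU): [grape]
  2. access grape: HIT. Cache (LRU->MRU): [grape]
  3. access pig: MISS. Cache (LRU->MRU): [grape pig]
  4. access pig: HIT. Cache (LRU->MRU): [grape pig]
  5. access dog: MISS. Cache (LRU->MRU): [grape pig dog]
  6. access grape: HIT. Cache (LRU->MRU): [pig dog grape]
  7. access dog: HIT. Cache (LRU->MRU): [pig grape dog]
  8. access pig: HIT. Cache (LRU->MRU): [grape dog pig]
  9. access pig: HIT. Cache (LRU->MRU): [grape dog pig]
  10. access berry: MISS. Cache (LRU->MRU): [grape dog pig berry]
  11. access dog: HIT. Cache (LRU->MRU): [grape pig berry dog]
  12. access pig: HIT. Cache (LRU->MRU): [grape berry dog pig]
  13. access fox: MISS. Cache (LRU->MRU): [grape berry dog pig fox]
  14. access berry: HIT. Cache (LRU->MRU): [grape dog pig fox berry]
  15. access dog: HIT. Cache (LRU->MRU): [grape pig fox berry dog]
  16. access dog: HIT. Cache (LRU->MRU): [grape pig fox berry dog]
  17. access pig: HIT. Cache (LRU->MRU): [grape fox berry dog pig]
  18. access berry: HIT. Cache (LRU->MRU): [grape fox dog pig berry]
  19. access fox: HIT. Cache (LRU->MRU): [grape dog pig berry fox]
  20. access dog: HIT. Cache (LRU->MRU): [grape pig berry fox dog]
  21. access pear: MISS. Cache (LRU->MRU): [grape pig berry fox dog pear]
  22. access grape: HIT. Cache (LRU->MRU): [pig berry fox dog pear grape]
  23. access mango: MISS, evict pig. Cache (LRU->MRU): [berry fox dog pear grape mango]
Total: 16 hits, 7 misses, 1 evictions

Answer: berry fox dog pear grape mango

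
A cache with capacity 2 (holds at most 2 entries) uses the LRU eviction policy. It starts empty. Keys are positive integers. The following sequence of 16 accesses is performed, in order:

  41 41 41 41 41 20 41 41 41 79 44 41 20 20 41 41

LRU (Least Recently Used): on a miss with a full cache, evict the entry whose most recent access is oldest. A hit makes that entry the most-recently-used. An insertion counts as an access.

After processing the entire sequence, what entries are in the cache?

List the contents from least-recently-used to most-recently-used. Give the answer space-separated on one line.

LRU simulation (capacity=2):
  1. access 41: MISS. Cache (LRU->MRU): [41]
  2. access 41: HIT. Cache (LRU->MRU): [41]
  3. access 41: HIT. Cache (LRU->MRU): [41]
  4. access 41: HIT. Cache (LRU->MRU): [41]
  5. access 41: HIT. Cache (LRU->MRU): [41]
  6. access 20: MISS. Cache (LRU->MRU): [41 20]
  7. access 41: HIT. Cache (LRU->MRU): [20 41]
  8. access 41: HIT. Cache (LRU->MRU): [20 41]
  9. access 41: HIT. Cache (LRU->MRU): [20 41]
  10. access 79: MISS, evict 20. Cache (LRU->MRU): [41 79]
  11. access 44: MISS, evict 41. Cache (LRU->MRU): [79 44]
  12. access 41: MISS, evict 79. Cache (LRU->MRU): [44 41]
  13. access 20: MISS, evict 44. Cache (LRU->MRU): [41 20]
  14. access 20: HIT. Cache (LRU->MRU): [41 20]
  15. access 41: HIT. Cache (LRU->MRU): [20 41]
  16. access 41: HIT. Cache (LRU->MRU): [20 41]
Total: 10 hits, 6 misses, 4 evictions

Answer: 20 41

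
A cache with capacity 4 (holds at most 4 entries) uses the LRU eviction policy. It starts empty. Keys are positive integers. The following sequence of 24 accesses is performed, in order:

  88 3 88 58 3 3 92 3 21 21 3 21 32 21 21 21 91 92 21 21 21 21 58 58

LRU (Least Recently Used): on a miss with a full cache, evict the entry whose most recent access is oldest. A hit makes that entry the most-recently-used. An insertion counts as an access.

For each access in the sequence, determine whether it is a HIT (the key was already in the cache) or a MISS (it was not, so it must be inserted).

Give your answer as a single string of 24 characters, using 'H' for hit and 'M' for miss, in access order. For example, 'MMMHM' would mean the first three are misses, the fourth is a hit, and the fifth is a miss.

LRU simulation (capacity=4):
  1. access 88: MISS. Cache (LRU->MRU): [88]
  2. access 3: MISS. Cache (LRU->MRU): [88 3]
  3. access 88: HIT. Cache (LRU->MRU): [3 88]
  4. access 58: MISS. Cache (LRU->MRU): [3 88 58]
  5. access 3: HIT. Cache (LRU->MRU): [88 58 3]
  6. access 3: HIT. Cache (LRU->MRU): [88 58 3]
  7. access 92: MISS. Cache (LRU->MRU): [88 58 3 92]
  8. access 3: HIT. Cache (LRU->MRU): [88 58 92 3]
  9. access 21: MISS, evict 88. Cache (LRU->MRU): [58 92 3 21]
  10. access 21: HIT. Cache (LRU->MRU): [58 92 3 21]
  11. access 3: HIT. Cache (LRU->MRU): [58 92 21 3]
  12. access 21: HIT. Cache (LRU->MRU): [58 92 3 21]
  13. access 32: MISS, evict 58. Cache (LRU->MRU): [92 3 21 32]
  14. access 21: HIT. Cache (LRU->MRU): [92 3 32 21]
  15. access 21: HIT. Cache (LRU->MRU): [92 3 32 21]
  16. access 21: HIT. Cache (LRU->MRU): [92 3 32 21]
  17. access 91: MISS, evict 92. Cache (LRU->MRU): [3 32 21 91]
  18. access 92: MISS, evict 3. Cache (LRU->MRU): [32 21 91 92]
  19. access 21: HIT. Cache (LRU->MRU): [32 91 92 21]
  20. access 21: HIT. Cache (LRU->MRU): [32 91 92 21]
  21. access 21: HIT. Cache (LRU->MRU): [32 91 92 21]
  22. access 21: HIT. Cache (LRU->MRU): [32 91 92 21]
  23. access 58: MISS, evict 32. Cache (LRU->MRU): [91 92 21 58]
  24. access 58: HIT. Cache (LRU->MRU): [91 92 21 58]
Total: 15 hits, 9 misses, 5 evictions

Answer: MMHMHHMHMHHHMHHHMMHHHHMH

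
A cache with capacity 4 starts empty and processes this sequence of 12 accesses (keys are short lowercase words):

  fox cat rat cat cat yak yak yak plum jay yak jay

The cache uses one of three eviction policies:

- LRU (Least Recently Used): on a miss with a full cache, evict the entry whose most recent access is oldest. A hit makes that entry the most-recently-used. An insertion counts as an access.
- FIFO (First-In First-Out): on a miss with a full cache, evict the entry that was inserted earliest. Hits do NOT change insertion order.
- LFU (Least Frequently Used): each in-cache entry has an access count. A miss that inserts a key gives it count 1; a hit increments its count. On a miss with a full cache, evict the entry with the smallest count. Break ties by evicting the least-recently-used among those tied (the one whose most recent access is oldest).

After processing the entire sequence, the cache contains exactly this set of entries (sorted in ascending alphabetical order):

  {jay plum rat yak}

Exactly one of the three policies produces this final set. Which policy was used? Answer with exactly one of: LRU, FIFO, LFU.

Simulating under each policy and comparing final sets:
  LRU: final set = {cat jay plum yak} -> differs
  FIFO: final set = {jay plum rat yak} -> MATCHES target
  LFU: final set = {cat jay plum yak} -> differs
Only FIFO produces the target set.

Answer: FIFO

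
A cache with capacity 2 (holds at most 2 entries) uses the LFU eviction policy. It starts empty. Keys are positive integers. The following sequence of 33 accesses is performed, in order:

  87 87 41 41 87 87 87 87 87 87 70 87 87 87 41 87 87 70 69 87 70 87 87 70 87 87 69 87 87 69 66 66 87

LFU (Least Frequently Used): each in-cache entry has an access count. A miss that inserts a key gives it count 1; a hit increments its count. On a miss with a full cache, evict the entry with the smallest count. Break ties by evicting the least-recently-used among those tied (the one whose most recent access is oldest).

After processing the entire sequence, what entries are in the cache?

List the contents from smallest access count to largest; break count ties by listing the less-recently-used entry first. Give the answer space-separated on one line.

Answer: 66 87

Derivation:
LFU simulation (capacity=2):
  1. access 87: MISS. Cache: [87(c=1)]
  2. access 87: HIT, count now 2. Cache: [87(c=2)]
  3. access 41: MISS. Cache: [41(c=1) 87(c=2)]
  4. access 41: HIT, count now 2. Cache: [87(c=2) 41(c=2)]
  5. access 87: HIT, count now 3. Cache: [41(c=2) 87(c=3)]
  6. access 87: HIT, count now 4. Cache: [41(c=2) 87(c=4)]
  7. access 87: HIT, count now 5. Cache: [41(c=2) 87(c=5)]
  8. access 87: HIT, count now 6. Cache: [41(c=2) 87(c=6)]
  9. access 87: HIT, count now 7. Cache: [41(c=2) 87(c=7)]
  10. access 87: HIT, count now 8. Cache: [41(c=2) 87(c=8)]
  11. access 70: MISS, evict 41(c=2). Cache: [70(c=1) 87(c=8)]
  12. access 87: HIT, count now 9. Cache: [70(c=1) 87(c=9)]
  13. access 87: HIT, count now 10. Cache: [70(c=1) 87(c=10)]
  14. access 87: HIT, count now 11. Cache: [70(c=1) 87(c=11)]
  15. access 41: MISS, evict 70(c=1). Cache: [41(c=1) 87(c=11)]
  16. access 87: HIT, count now 12. Cache: [41(c=1) 87(c=12)]
  17. access 87: HIT, count now 13. Cache: [41(c=1) 87(c=13)]
  18. access 70: MISS, evict 41(c=1). Cache: [70(c=1) 87(c=13)]
  19. access 69: MISS, evict 70(c=1). Cache: [69(c=1) 87(c=13)]
  20. access 87: HIT, count now 14. Cache: [69(c=1) 87(c=14)]
  21. access 70: MISS, evict 69(c=1). Cache: [70(c=1) 87(c=14)]
  22. access 87: HIT, count now 15. Cache: [70(c=1) 87(c=15)]
  23. access 87: HIT, count now 16. Cache: [70(c=1) 87(c=16)]
  24. access 70: HIT, count now 2. Cache: [70(c=2) 87(c=16)]
  25. access 87: HIT, count now 17. Cache: [70(c=2) 87(c=17)]
  26. access 87: HIT, count now 18. Cache: [70(c=2) 87(c=18)]
  27. access 69: MISS, evict 70(c=2). Cache: [69(c=1) 87(c=18)]
  28. access 87: HIT, count now 19. Cache: [69(c=1) 87(c=19)]
  29. access 87: HIT, count now 20. Cache: [69(c=1) 87(c=20)]
  30. access 69: HIT, count now 2. Cache: [69(c=2) 87(c=20)]
  31. access 66: MISS, evict 69(c=2). Cache: [66(c=1) 87(c=20)]
  32. access 66: HIT, count now 2. Cache: [66(c=2) 87(c=20)]
  33. access 87: HIT, count now 21. Cache: [66(c=2) 87(c=21)]
Total: 24 hits, 9 misses, 7 evictions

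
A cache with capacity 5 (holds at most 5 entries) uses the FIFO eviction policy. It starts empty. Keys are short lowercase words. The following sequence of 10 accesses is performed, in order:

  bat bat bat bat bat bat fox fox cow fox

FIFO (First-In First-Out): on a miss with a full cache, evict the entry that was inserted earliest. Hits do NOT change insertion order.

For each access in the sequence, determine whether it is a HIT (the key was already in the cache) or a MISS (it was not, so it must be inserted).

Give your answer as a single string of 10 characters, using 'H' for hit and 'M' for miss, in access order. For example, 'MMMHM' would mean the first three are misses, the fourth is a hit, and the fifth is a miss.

Answer: MHHHHHMHMH

Derivation:
FIFO simulation (capacity=5):
  1. access bat: MISS. Cache (old->new): [bat]
  2. access bat: HIT. Cache (old->new): [bat]
  3. access bat: HIT. Cache (old->new): [bat]
  4. access bat: HIT. Cache (old->new): [bat]
  5. access bat: HIT. Cache (old->new): [bat]
  6. access bat: HIT. Cache (old->new): [bat]
  7. access fox: MISS. Cache (old->new): [bat fox]
  8. access fox: HIT. Cache (old->new): [bat fox]
  9. access cow: MISS. Cache (old->new): [bat fox cow]
  10. access fox: HIT. Cache (old->new): [bat fox cow]
Total: 7 hits, 3 misses, 0 evictions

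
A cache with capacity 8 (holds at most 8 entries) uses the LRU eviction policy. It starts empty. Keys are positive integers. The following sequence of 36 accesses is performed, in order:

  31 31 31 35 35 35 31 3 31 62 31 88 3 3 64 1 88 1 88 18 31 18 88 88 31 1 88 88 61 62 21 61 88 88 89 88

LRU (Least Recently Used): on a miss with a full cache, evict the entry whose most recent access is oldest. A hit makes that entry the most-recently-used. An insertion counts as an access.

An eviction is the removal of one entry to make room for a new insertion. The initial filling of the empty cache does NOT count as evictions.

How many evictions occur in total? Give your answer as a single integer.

LRU simulation (capacity=8):
  1. access 31: MISS. Cache (LRU->MRU): [31]
  2. access 31: HIT. Cache (LRU->MRU): [31]
  3. access 31: HIT. Cache (LRU->MRU): [31]
  4. access 35: MISS. Cache (LRU->MRU): [31 35]
  5. access 35: HIT. Cache (LRU->MRU): [31 35]
  6. access 35: HIT. Cache (LRU->MRU): [31 35]
  7. access 31: HIT. Cache (LRU->MRU): [35 31]
  8. access 3: MISS. Cache (LRU->MRU): [35 31 3]
  9. access 31: HIT. Cache (LRU->MRU): [35 3 31]
  10. access 62: MISS. Cache (LRU->MRU): [35 3 31 62]
  11. access 31: HIT. Cache (LRU->MRU): [35 3 62 31]
  12. access 88: MISS. Cache (LRU->MRU): [35 3 62 31 88]
  13. access 3: HIT. Cache (LRU->MRU): [35 62 31 88 3]
  14. access 3: HIT. Cache (LRU->MRU): [35 62 31 88 3]
  15. access 64: MISS. Cache (LRU->MRU): [35 62 31 88 3 64]
  16. access 1: MISS. Cache (LRU->MRU): [35 62 31 88 3 64 1]
  17. access 88: HIT. Cache (LRU->MRU): [35 62 31 3 64 1 88]
  18. access 1: HIT. Cache (LRU->MRU): [35 62 31 3 64 88 1]
  19. access 88: HIT. Cache (LRU->MRU): [35 62 31 3 64 1 88]
  20. access 18: MISS. Cache (LRU->MRU): [35 62 31 3 64 1 88 18]
  21. access 31: HIT. Cache (LRU->MRU): [35 62 3 64 1 88 18 31]
  22. access 18: HIT. Cache (LRU->MRU): [35 62 3 64 1 88 31 18]
  23. access 88: HIT. Cache (LRU->MRU): [35 62 3 64 1 31 18 88]
  24. access 88: HIT. Cache (LRU->MRU): [35 62 3 64 1 31 18 88]
  25. access 31: HIT. Cache (LRU->MRU): [35 62 3 64 1 18 88 31]
  26. access 1: HIT. Cache (LRU->MRU): [35 62 3 64 18 88 31 1]
  27. access 88: HIT. Cache (LRU->MRU): [35 62 3 64 18 31 1 88]
  28. access 88: HIT. Cache (LRU->MRU): [35 62 3 64 18 31 1 88]
  29. access 61: MISS, evict 35. Cache (LRU->MRU): [62 3 64 18 31 1 88 61]
  30. access 62: HIT. Cache (LRU->MRU): [3 64 18 31 1 88 61 62]
  31. access 21: MISS, evict 3. Cache (LRU->MRU): [64 18 31 1 88 61 62 21]
  32. access 61: HIT. Cache (LRU->MRU): [64 18 31 1 88 62 21 61]
  33. access 88: HIT. Cache (LRU->MRU): [64 18 31 1 62 21 61 88]
  34. access 88: HIT. Cache (LRU->MRU): [64 18 31 1 62 21 61 88]
  35. access 89: MISS, evict 64. Cache (LRU->MRU): [18 31 1 62 21 61 88 89]
  36. access 88: HIT. Cache (LRU->MRU): [18 31 1 62 21 61 89 88]
Total: 25 hits, 11 misses, 3 evictions

Answer: 3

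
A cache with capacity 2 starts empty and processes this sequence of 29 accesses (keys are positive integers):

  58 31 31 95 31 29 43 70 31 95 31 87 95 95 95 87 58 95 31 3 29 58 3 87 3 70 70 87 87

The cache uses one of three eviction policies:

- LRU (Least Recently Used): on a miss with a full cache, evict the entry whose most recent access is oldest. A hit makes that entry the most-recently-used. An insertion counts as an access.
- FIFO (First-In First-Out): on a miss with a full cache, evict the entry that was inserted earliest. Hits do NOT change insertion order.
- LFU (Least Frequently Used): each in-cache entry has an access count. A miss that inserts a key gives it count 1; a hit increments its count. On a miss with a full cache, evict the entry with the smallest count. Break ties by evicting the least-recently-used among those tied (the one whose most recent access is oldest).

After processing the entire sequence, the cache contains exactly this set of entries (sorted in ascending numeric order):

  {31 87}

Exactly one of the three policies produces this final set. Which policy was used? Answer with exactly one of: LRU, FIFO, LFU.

Answer: LFU

Derivation:
Simulating under each policy and comparing final sets:
  LRU: final set = {70 87} -> differs
  FIFO: final set = {70 87} -> differs
  LFU: final set = {31 87} -> MATCHES target
Only LFU produces the target set.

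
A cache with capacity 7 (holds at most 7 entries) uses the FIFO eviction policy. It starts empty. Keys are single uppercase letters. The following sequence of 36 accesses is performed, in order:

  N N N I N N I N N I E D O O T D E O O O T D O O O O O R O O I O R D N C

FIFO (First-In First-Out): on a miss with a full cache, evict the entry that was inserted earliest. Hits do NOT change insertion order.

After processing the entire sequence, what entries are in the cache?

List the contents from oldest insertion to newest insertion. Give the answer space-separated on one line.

Answer: I E D O T R C

Derivation:
FIFO simulation (capacity=7):
  1. access N: MISS. Cache (old->new): [N]
  2. access N: HIT. Cache (old->new): [N]
  3. access N: HIT. Cache (old->new): [N]
  4. access I: MISS. Cache (old->new): [N I]
  5. access N: HIT. Cache (old->new): [N I]
  6. access N: HIT. Cache (old->new): [N I]
  7. access I: HIT. Cache (old->new): [N I]
  8. access N: HIT. Cache (old->new): [N I]
  9. access N: HIT. Cache (old->new): [N I]
  10. access I: HIT. Cache (old->new): [N I]
  11. access E: MISS. Cache (old->new): [N I E]
  12. access D: MISS. Cache (old->new): [N I E D]
  13. access O: MISS. Cache (old->new): [N I E D O]
  14. access O: HIT. Cache (old->new): [N I E D O]
  15. access T: MISS. Cache (old->new): [N I E D O T]
  16. access D: HIT. Cache (old->new): [N I E D O T]
  17. access E: HIT. Cache (old->new): [N I E D O T]
  18. access O: HIT. Cache (old->new): [N I E D O T]
  19. access O: HIT. Cache (old->new): [N I E D O T]
  20. access O: HIT. Cache (old->new): [N I E D O T]
  21. access T: HIT. Cache (old->new): [N I E D O T]
  22. access D: HIT. Cache (old->new): [N I E D O T]
  23. access O: HIT. Cache (old->new): [N I E D O T]
  24. access O: HIT. Cache (old->new): [N I E D O T]
  25. access O: HIT. Cache (old->new): [N I E D O T]
  26. access O: HIT. Cache (old->new): [N I E D O T]
  27. access O: HIT. Cache (old->new): [N I E D O T]
  28. access R: MISS. Cache (old->new): [N I E D O T R]
  29. access O: HIT. Cache (old->new): [N I E D O T R]
  30. access O: HIT. Cache (old->new): [N I E D O T R]
  31. access I: HIT. Cache (old->new): [N I E D O T R]
  32. access O: HIT. Cache (old->new): [N I E D O T R]
  33. access R: HIT. Cache (old->new): [N I E D O T R]
  34. access D: HIT. Cache (old->new): [N I E D O T R]
  35. access N: HIT. Cache (old->new): [N I E D O T R]
  36. access C: MISS, evict N. Cache (old->new): [I E D O T R C]
Total: 28 hits, 8 misses, 1 evictions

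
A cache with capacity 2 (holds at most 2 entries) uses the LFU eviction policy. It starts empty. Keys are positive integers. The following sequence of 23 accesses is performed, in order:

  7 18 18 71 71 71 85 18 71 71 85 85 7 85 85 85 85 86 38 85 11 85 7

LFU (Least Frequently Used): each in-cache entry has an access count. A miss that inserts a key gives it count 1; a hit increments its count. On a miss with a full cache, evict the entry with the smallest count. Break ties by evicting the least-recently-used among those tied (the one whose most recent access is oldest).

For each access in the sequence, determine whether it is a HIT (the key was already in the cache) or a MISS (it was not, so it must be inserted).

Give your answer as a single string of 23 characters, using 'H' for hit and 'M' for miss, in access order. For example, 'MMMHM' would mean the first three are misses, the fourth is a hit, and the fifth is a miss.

LFU simulation (capacity=2):
  1. access 7: MISS. Cache: [7(c=1)]
  2. access 18: MISS. Cache: [7(c=1) 18(c=1)]
  3. access 18: HIT, count now 2. Cache: [7(c=1) 18(c=2)]
  4. access 71: MISS, evict 7(c=1). Cache: [71(c=1) 18(c=2)]
  5. access 71: HIT, count now 2. Cache: [18(c=2) 71(c=2)]
  6. access 71: HIT, count now 3. Cache: [18(c=2) 71(c=3)]
  7. access 85: MISS, evict 18(c=2). Cache: [85(c=1) 71(c=3)]
  8. access 18: MISS, evict 85(c=1). Cache: [18(c=1) 71(c=3)]
  9. access 71: HIT, count now 4. Cache: [18(c=1) 71(c=4)]
  10. access 71: HIT, count now 5. Cache: [18(c=1) 71(c=5)]
  11. access 85: MISS, evict 18(c=1). Cache: [85(c=1) 71(c=5)]
  12. access 85: HIT, count now 2. Cache: [85(c=2) 71(c=5)]
  13. access 7: MISS, evict 85(c=2). Cache: [7(c=1) 71(c=5)]
  14. access 85: MISS, evict 7(c=1). Cache: [85(c=1) 71(c=5)]
  15. access 85: HIT, count now 2. Cache: [85(c=2) 71(c=5)]
  16. access 85: HIT, count now 3. Cache: [85(c=3) 71(c=5)]
  17. access 85: HIT, count now 4. Cache: [85(c=4) 71(c=5)]
  18. access 86: MISS, evict 85(c=4). Cache: [86(c=1) 71(c=5)]
  19. access 38: MISS, evict 86(c=1). Cache: [38(c=1) 71(c=5)]
  20. access 85: MISS, evict 38(c=1). Cache: [85(c=1) 71(c=5)]
  21. access 11: MISS, evict 85(c=1). Cache: [11(c=1) 71(c=5)]
  22. access 85: MISS, evict 11(c=1). Cache: [85(c=1) 71(c=5)]
  23. access 7: MISS, evict 85(c=1). Cache: [7(c=1) 71(c=5)]
Total: 9 hits, 14 misses, 12 evictions

Answer: MMHMHHMMHHMHMMHHHMMMMMM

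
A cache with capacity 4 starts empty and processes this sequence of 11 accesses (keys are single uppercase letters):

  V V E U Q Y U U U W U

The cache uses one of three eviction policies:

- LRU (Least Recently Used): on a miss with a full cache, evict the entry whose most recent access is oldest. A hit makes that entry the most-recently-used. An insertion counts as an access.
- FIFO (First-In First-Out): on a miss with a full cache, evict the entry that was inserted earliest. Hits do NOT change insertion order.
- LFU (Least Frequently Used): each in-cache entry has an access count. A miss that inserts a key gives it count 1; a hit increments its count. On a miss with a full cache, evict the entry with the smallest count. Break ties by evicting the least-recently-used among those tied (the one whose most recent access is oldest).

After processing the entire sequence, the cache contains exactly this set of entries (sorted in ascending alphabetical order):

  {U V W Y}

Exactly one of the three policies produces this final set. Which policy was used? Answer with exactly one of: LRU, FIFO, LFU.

Answer: LFU

Derivation:
Simulating under each policy and comparing final sets:
  LRU: final set = {Q U W Y} -> differs
  FIFO: final set = {Q U W Y} -> differs
  LFU: final set = {U V W Y} -> MATCHES target
Only LFU produces the target set.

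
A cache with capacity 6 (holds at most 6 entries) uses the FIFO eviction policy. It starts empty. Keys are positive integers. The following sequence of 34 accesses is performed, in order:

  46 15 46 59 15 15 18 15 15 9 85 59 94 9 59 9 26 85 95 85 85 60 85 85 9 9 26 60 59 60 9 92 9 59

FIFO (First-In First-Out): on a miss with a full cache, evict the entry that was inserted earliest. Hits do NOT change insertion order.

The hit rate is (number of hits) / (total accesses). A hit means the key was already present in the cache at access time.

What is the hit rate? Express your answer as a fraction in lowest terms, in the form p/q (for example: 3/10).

FIFO simulation (capacity=6):
  1. access 46: MISS. Cache (old->new): [46]
  2. access 15: MISS. Cache (old->new): [46 15]
  3. access 46: HIT. Cache (old->new): [46 15]
  4. access 59: MISS. Cache (old->new): [46 15 59]
  5. access 15: HIT. Cache (old->new): [46 15 59]
  6. access 15: HIT. Cache (old->new): [46 15 59]
  7. access 18: MISS. Cache (old->new): [46 15 59 18]
  8. access 15: HIT. Cache (old->new): [46 15 59 18]
  9. access 15: HIT. Cache (old->new): [46 15 59 18]
  10. access 9: MISS. Cache (old->new): [46 15 59 18 9]
  11. access 85: MISS. Cache (old->new): [46 15 59 18 9 85]
  12. access 59: HIT. Cache (old->new): [46 15 59 18 9 85]
  13. access 94: MISS, evict 46. Cache (old->new): [15 59 18 9 85 94]
  14. access 9: HIT. Cache (old->new): [15 59 18 9 85 94]
  15. access 59: HIT. Cache (old->new): [15 59 18 9 85 94]
  16. access 9: HIT. Cache (old->new): [15 59 18 9 85 94]
  17. access 26: MISS, evict 15. Cache (old->new): [59 18 9 85 94 26]
  18. access 85: HIT. Cache (old->new): [59 18 9 85 94 26]
  19. access 95: MISS, evict 59. Cache (old->new): [18 9 85 94 26 95]
  20. access 85: HIT. Cache (old->new): [18 9 85 94 26 95]
  21. access 85: HIT. Cache (old->new): [18 9 85 94 26 95]
  22. access 60: MISS, evict 18. Cache (old->new): [9 85 94 26 95 60]
  23. access 85: HIT. Cache (old->new): [9 85 94 26 95 60]
  24. access 85: HIT. Cache (old->new): [9 85 94 26 95 60]
  25. access 9: HIT. Cache (old->new): [9 85 94 26 95 60]
  26. access 9: HIT. Cache (old->new): [9 85 94 26 95 60]
  27. access 26: HIT. Cache (old->new): [9 85 94 26 95 60]
  28. access 60: HIT. Cache (old->new): [9 85 94 26 95 60]
  29. access 59: MISS, evict 9. Cache (old->new): [85 94 26 95 60 59]
  30. access 60: HIT. Cache (old->new): [85 94 26 95 60 59]
  31. access 9: MISS, evict 85. Cache (old->new): [94 26 95 60 59 9]
  32. access 92: MISS, evict 94. Cache (old->new): [26 95 60 59 9 92]
  33. access 9: HIT. Cache (old->new): [26 95 60 59 9 92]
  34. access 59: HIT. Cache (old->new): [26 95 60 59 9 92]
Total: 21 hits, 13 misses, 7 evictions

Hit rate = 21/34

Answer: 21/34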